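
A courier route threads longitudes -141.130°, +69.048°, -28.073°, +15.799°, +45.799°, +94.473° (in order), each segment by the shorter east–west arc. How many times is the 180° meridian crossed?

Leg 1: -141.130° → +69.048°, shortest Δλ = -149.822° (west) — crosses 180°.
Leg 2: +69.048° → -28.073°, shortest Δλ = -97.121° (west) — does not cross 180°.
Leg 3: -28.073° → +15.799°, shortest Δλ = 43.872° (east) — does not cross 180°.
Leg 4: +15.799° → +45.799°, shortest Δλ = 30.0° (east) — does not cross 180°.
Leg 5: +45.799° → +94.473°, shortest Δλ = 48.674° (east) — does not cross 180°.
Total crossings: 1.

1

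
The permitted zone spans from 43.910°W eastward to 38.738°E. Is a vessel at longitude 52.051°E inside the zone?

No

Band width going east from -43.910° to +38.738°: ((38.738 − -43.910) mod 360) = 82.648°.
Offset of +52.051° east of the west edge: ((52.051 − -43.910) mod 360) = 95.961°.
95.961° > 82.648° ⇒ outside.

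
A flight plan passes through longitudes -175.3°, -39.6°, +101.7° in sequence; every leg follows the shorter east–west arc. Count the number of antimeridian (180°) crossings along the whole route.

Leg 1: -175.3° → -39.6°, shortest Δλ = 135.7° (east) — does not cross 180°.
Leg 2: -39.6° → +101.7°, shortest Δλ = 141.3° (east) — does not cross 180°.
Total crossings: 0.

0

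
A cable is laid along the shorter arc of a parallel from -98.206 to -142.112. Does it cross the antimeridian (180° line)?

No

Signed shortest Δλ = ((-142.112 − -98.206 + 180) mod 360) − 180 = -43.906°.
Going west by 43.906° from -98.206° reaches -142.112° without touching 180°.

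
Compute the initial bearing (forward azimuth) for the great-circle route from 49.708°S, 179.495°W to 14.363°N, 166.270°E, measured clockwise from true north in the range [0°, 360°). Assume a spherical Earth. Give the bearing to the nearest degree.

Δλ = 166.270 − -179.495 = 345.765°; wrapped into (−180°, 180°]: -14.235°.
θ = atan2( sin Δλ · cos φ₂ , cos φ₁ · sin φ₂ − sin φ₁ · cos φ₂ · cos Δλ )
  = atan2(-0.23821, 0.87665) = -15.202° → normalised to [0°, 360°): 344.798°.

345°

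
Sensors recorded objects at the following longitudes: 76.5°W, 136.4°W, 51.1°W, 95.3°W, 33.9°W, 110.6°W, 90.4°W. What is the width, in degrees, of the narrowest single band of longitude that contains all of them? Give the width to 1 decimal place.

Sort the longitudes: -136.4°, -110.6°, -95.3°, -90.4°, -76.5°, -51.1°, -33.9°.
Eastward gaps between consecutive values (wrapping around): 25.8°, 15.3°, 4.9°, 13.9°, 25.4°, 17.2°, 257.5°.
Largest gap = 257.5° ⇒ minimal covering band is its complement: 360° − 257.5° = 102.5°.
Band runs from -136.4° eastward to -33.9°.

102.5°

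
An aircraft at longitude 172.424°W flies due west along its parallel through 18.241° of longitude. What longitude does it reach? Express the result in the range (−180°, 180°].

Start at -172.424°; shift −18.241° → -190.665°.
-190.665° lies outside (−180°, 180°]; add 360° → +169.335°.

169.335°E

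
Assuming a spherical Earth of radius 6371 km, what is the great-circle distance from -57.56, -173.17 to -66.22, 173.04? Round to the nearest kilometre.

1198 km

Δλ = 173.04 − -173.17 = 346.21°; wrapped into (−180°, 180°]: -13.79°.
Δφ = -66.22 − -57.56 = -8.66°.
a = sin²(Δφ/2) + cos φ₁ · cos φ₂ · sin²(Δλ/2) = 0.008818.
c = 2·atan2(√a, √(1−a)) = 0.18808 rad → d = 6371·c ≈ 1198.27 km.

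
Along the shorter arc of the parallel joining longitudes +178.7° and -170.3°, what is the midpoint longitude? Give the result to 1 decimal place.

Signed shortest Δλ from +178.7° to -170.3° is +11.0°.
Midpoint longitude = +178.7° + (+11.0°)/2 = +178.7° + 5.5° = +184.2°.
Normalise into (−180°, 180°]: -175.8°.
(The naïve average (+178.7 + -170.3)/2 = 4.2° is on the wrong side of the globe.)

-175.8°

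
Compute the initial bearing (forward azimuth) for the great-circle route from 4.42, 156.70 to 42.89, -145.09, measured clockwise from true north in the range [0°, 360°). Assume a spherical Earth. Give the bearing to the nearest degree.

Δλ = -145.09 − 156.70 = -301.79°; wrapped into (−180°, 180°]: 58.21°.
θ = atan2( sin Δλ · cos φ₂ , cos φ₁ · sin φ₂ − sin φ₁ · cos φ₂ · cos Δλ )
  = atan2(0.62275, 0.64882) = 43.825° → normalised to [0°, 360°): 43.825°.

44°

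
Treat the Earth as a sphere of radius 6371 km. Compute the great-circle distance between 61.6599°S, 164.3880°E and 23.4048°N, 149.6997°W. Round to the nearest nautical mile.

5564 nmi

Δλ = -149.6997 − 164.3880 = -314.0877°; wrapped into (−180°, 180°]: 45.9123°.
Δφ = 23.4048 − -61.6599 = 85.0647°.
a = sin²(Δφ/2) + cos φ₁ · cos φ₂ · sin²(Δλ/2) = 0.523255.
c = 2·atan2(√a, √(1−a)) = 1.61732 rad → d = 6371·c ≈ 10303.97 km ≈ 5563.70 nmi.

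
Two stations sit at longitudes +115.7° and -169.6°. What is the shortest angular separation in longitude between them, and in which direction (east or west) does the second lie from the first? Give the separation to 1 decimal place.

Raw difference: -169.6 − 115.7 = -285.3°.
Normalise into (−180°, 180°]: -285.3° + 360° = 74.7°.
Positive ⇒ the second point lies to the east; separation 74.7°.

74.7° east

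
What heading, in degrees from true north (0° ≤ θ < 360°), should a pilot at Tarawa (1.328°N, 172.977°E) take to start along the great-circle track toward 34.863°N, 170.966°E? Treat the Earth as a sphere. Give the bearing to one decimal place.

Δλ = 170.966 − 172.977 = -2.011°.
θ = atan2( sin Δλ · cos φ₂ , cos φ₁ · sin φ₂ − sin φ₁ · cos φ₂ · cos Δλ )
  = atan2(-0.02879, 0.55246) = -2.983° → normalised to [0°, 360°): 357.017°.

357.0°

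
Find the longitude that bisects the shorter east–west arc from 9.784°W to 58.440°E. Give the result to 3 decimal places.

24.328°E

Signed shortest Δλ from -9.784° to +58.440° is +68.224°.
Midpoint longitude = -9.784° + (+68.224°)/2 = -9.784° + 34.112° = +24.328°.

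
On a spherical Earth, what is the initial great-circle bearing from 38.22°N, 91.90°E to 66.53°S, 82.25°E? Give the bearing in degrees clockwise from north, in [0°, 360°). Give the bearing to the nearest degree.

184°

Δλ = 82.25 − 91.90 = -9.65°.
θ = atan2( sin Δλ · cos φ₂ , cos φ₁ · sin φ₂ − sin φ₁ · cos φ₂ · cos Δλ )
  = atan2(-0.06676, -0.96356) = -176.037° → normalised to [0°, 360°): 183.963°.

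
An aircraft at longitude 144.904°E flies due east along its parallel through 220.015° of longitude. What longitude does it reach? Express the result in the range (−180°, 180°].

4.919°E

Start at +144.904°; shift +220.015° → +364.919°.
+364.919° lies outside (−180°, 180°]; subtract 360° → +4.919°.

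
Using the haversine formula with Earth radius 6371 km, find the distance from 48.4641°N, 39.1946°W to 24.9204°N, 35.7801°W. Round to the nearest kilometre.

Δλ = -35.7801 − -39.1946 = 3.4145°.
Δφ = 24.9204 − 48.4641 = -23.5437°.
a = sin²(Δφ/2) + cos φ₁ · cos φ₂ · sin²(Δλ/2) = 0.042156.
c = 2·atan2(√a, √(1−a)) = 0.41358 rad → d = 6371·c ≈ 2634.91 km.

2635 km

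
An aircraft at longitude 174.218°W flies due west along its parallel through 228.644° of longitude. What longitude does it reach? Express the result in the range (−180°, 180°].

42.862°W

Start at -174.218°; shift −228.644° → -402.862°.
-402.862° lies outside (−180°, 180°]; add 360° → -42.862°.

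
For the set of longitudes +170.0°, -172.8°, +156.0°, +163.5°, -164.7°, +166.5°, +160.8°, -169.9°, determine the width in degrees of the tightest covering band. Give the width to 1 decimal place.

39.3°

Sort the longitudes: -172.8°, -169.9°, -164.7°, +156.0°, +160.8°, +163.5°, +166.5°, +170.0°.
Eastward gaps between consecutive values (wrapping around): 2.9°, 5.2°, 320.7°, 4.8°, 2.7°, 3.0°, 3.5°, 17.2°.
Largest gap = 320.7° ⇒ minimal covering band is its complement: 360° − 320.7° = 39.3°.
Band runs from +156.0° eastward to -164.7°, crossing the antimeridian.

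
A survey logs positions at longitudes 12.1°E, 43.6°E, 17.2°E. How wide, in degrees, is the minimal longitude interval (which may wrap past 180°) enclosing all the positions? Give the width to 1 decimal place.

Sort the longitudes: +12.1°, +17.2°, +43.6°.
Eastward gaps between consecutive values (wrapping around): 5.1°, 26.4°, 328.5°.
Largest gap = 328.5° ⇒ minimal covering band is its complement: 360° − 328.5° = 31.5°.
Band runs from +12.1° eastward to +43.6°.

31.5°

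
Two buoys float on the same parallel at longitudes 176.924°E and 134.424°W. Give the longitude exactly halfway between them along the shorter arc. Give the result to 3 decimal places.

158.750°W

Signed shortest Δλ from +176.924° to -134.424° is +48.652°.
Midpoint longitude = +176.924° + (+48.652°)/2 = +176.924° + 24.326° = +201.250°.
Normalise into (−180°, 180°]: -158.750°.
(The naïve average (+176.924 + -134.424)/2 = 21.25° is on the wrong side of the globe.)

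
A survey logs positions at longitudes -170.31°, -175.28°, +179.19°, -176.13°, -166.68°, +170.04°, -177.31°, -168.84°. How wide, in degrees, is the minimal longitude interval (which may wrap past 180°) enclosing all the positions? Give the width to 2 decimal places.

23.28°

Sort the longitudes: -177.31°, -176.13°, -175.28°, -170.31°, -168.84°, -166.68°, +170.04°, +179.19°.
Eastward gaps between consecutive values (wrapping around): 1.18°, 0.85°, 4.97°, 1.47°, 2.16°, 336.72°, 9.15°, 3.50°.
Largest gap = 336.72° ⇒ minimal covering band is its complement: 360° − 336.72° = 23.28°.
Band runs from +170.04° eastward to -166.68°, crossing the antimeridian.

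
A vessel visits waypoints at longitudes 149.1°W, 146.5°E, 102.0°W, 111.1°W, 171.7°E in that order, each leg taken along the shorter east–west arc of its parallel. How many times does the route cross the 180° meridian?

Leg 1: -149.1° → +146.5°, shortest Δλ = -64.4° (west) — crosses 180°.
Leg 2: +146.5° → -102.0°, shortest Δλ = 111.5° (east) — crosses 180°.
Leg 3: -102.0° → -111.1°, shortest Δλ = -9.1° (west) — does not cross 180°.
Leg 4: -111.1° → +171.7°, shortest Δλ = -77.2° (west) — crosses 180°.
Total crossings: 3.

3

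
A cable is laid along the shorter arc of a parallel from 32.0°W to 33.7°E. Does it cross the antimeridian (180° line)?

Signed shortest Δλ = ((33.7 − -32.0 + 180) mod 360) − 180 = 65.7°.
Going east by 65.7° from -32.0° reaches +33.7° without touching 180°.

No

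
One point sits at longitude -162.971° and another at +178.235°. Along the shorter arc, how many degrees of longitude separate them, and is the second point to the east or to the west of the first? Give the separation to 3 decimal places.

18.794° west

Raw difference: 178.235 − -162.971 = 341.206°.
Normalise into (−180°, 180°]: 341.206° − 360° = -18.794°.
Negative ⇒ the second point lies to the west; separation 18.794°.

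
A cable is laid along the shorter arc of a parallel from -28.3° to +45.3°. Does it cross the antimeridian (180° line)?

Signed shortest Δλ = ((45.3 − -28.3 + 180) mod 360) − 180 = 73.6°.
Going east by 73.6° from -28.3° reaches +45.3° without touching 180°.

No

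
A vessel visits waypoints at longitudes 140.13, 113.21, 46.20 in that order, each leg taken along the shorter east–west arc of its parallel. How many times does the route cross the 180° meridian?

0

Leg 1: +140.13° → +113.21°, shortest Δλ = -26.92° (west) — does not cross 180°.
Leg 2: +113.21° → +46.20°, shortest Δλ = -67.01° (west) — does not cross 180°.
Total crossings: 0.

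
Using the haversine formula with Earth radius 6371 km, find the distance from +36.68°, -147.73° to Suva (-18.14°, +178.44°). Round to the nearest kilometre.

Δλ = 178.44 − -147.73 = 326.17°; wrapped into (−180°, 180°]: -33.83°.
Δφ = -18.14 − 36.68 = -54.82°.
a = sin²(Δφ/2) + cos φ₁ · cos φ₂ · sin²(Δλ/2) = 0.276443.
c = 2·atan2(√a, √(1−a)) = 1.10726 rad → d = 6371·c ≈ 7054.35 km.

7054 km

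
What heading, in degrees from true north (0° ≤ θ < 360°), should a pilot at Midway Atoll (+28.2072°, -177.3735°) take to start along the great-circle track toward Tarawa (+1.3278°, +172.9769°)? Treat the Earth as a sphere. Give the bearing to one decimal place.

200.6°

Δλ = 172.9769 − -177.3735 = 350.3504°; wrapped into (−180°, 180°]: -9.6496°.
θ = atan2( sin Δλ · cos φ₂ , cos φ₁ · sin φ₂ − sin φ₁ · cos φ₂ · cos Δλ )
  = atan2(-0.16758, -0.44543) = -159.383° → normalised to [0°, 360°): 200.617°.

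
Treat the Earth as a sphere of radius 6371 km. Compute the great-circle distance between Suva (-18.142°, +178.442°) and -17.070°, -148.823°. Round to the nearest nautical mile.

Δλ = -148.823 − 178.442 = -327.265°; wrapped into (−180°, 180°]: 32.735°.
Δφ = -17.070 − -18.142 = 1.072°.
a = sin²(Δφ/2) + cos φ₁ · cos φ₂ · sin²(Δλ/2) = 0.072225.
c = 2·atan2(√a, √(1−a)) = 0.54418 rad → d = 6371·c ≈ 3467.00 km ≈ 1872.03 nmi.

1872 nmi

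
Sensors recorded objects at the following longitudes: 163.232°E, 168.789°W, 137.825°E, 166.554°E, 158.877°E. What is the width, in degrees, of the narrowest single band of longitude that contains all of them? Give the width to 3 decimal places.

Sort the longitudes: -168.789°, +137.825°, +158.877°, +163.232°, +166.554°.
Eastward gaps between consecutive values (wrapping around): 306.614°, 21.052°, 4.355°, 3.322°, 24.657°.
Largest gap = 306.614° ⇒ minimal covering band is its complement: 360° − 306.614° = 53.386°.
Band runs from +137.825° eastward to -168.789°, crossing the antimeridian.

53.386°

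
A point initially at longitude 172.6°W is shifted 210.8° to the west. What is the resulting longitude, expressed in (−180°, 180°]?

Start at -172.6°; shift −210.8° → -383.4°.
-383.4° lies outside (−180°, 180°]; add 360° → -23.4°.

23.4°W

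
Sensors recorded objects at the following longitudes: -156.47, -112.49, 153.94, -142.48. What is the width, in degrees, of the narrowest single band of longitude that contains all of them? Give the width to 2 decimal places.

Sort the longitudes: -156.47°, -142.48°, -112.49°, +153.94°.
Eastward gaps between consecutive values (wrapping around): 13.99°, 29.99°, 266.43°, 49.59°.
Largest gap = 266.43° ⇒ minimal covering band is its complement: 360° − 266.43° = 93.57°.
Band runs from +153.94° eastward to -112.49°, crossing the antimeridian.

93.57°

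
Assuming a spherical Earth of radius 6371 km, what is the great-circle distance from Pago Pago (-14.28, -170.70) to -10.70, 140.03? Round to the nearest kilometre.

Δλ = 140.03 − -170.70 = 310.73°; wrapped into (−180°, 180°]: -49.27°.
Δφ = -10.70 − -14.28 = 3.58°.
a = sin²(Δφ/2) + cos φ₁ · cos φ₂ · sin²(Δλ/2) = 0.166432.
c = 2·atan2(√a, √(1−a)) = 0.84044 rad → d = 6371·c ≈ 5354.43 km.

5354 km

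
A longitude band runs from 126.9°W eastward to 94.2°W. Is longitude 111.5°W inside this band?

Yes

Band width going east from -126.9° to -94.2°: ((-94.2 − -126.9) mod 360) = 32.7°.
Offset of -111.5° east of the west edge: ((-111.5 − -126.9) mod 360) = 15.4°.
15.4° ≤ 32.7° ⇒ inside.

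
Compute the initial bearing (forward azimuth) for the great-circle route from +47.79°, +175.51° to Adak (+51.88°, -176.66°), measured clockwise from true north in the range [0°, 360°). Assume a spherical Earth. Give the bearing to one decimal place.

48.1°

Δλ = -176.66 − 175.51 = -352.17°; wrapped into (−180°, 180°]: 7.83°.
θ = atan2( sin Δλ · cos φ₂ , cos φ₁ · sin φ₂ − sin φ₁ · cos φ₂ · cos Δλ )
  = atan2(0.08410, 0.07559) = 48.051° → normalised to [0°, 360°): 48.051°.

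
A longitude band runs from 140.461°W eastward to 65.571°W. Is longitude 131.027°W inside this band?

Yes

Band width going east from -140.461° to -65.571°: ((-65.571 − -140.461) mod 360) = 74.890°.
Offset of -131.027° east of the west edge: ((-131.027 − -140.461) mod 360) = 9.434°.
9.434° ≤ 74.890° ⇒ inside.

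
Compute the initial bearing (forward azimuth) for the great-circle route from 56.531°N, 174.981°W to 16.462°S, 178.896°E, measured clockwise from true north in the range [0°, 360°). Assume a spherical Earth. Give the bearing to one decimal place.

186.1°

Δλ = 178.896 − -174.981 = 353.877°; wrapped into (−180°, 180°]: -6.123°.
θ = atan2( sin Δλ · cos φ₂ , cos φ₁ · sin φ₂ − sin φ₁ · cos φ₂ · cos Δλ )
  = atan2(-0.10229, -0.95171) = -173.865° → normalised to [0°, 360°): 186.135°.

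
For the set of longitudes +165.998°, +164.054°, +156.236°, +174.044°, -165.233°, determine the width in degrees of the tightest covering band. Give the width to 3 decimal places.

38.531°

Sort the longitudes: -165.233°, +156.236°, +164.054°, +165.998°, +174.044°.
Eastward gaps between consecutive values (wrapping around): 321.469°, 7.818°, 1.944°, 8.046°, 20.723°.
Largest gap = 321.469° ⇒ minimal covering band is its complement: 360° − 321.469° = 38.531°.
Band runs from +156.236° eastward to -165.233°, crossing the antimeridian.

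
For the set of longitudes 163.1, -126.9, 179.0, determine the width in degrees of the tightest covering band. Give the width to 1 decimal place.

Sort the longitudes: -126.9°, +163.1°, +179.0°.
Eastward gaps between consecutive values (wrapping around): 290.0°, 15.9°, 54.1°.
Largest gap = 290.0° ⇒ minimal covering band is its complement: 360° − 290.0° = 70.0°.
Band runs from +163.1° eastward to -126.9°, crossing the antimeridian.

70.0°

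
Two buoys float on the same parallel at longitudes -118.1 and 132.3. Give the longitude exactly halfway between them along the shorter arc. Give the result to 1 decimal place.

-172.9°

Signed shortest Δλ from -118.1° to +132.3° is -109.6°.
Midpoint longitude = -118.1° + (-109.6°)/2 = -118.1° − 54.8° = -172.9°.
(The naïve average (-118.1 + +132.3)/2 = 7.1° is on the wrong side of the globe.)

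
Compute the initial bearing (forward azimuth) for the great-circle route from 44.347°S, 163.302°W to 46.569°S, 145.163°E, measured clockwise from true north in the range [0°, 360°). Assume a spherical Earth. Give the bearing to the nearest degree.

248°

Δλ = 145.163 − -163.302 = 308.465°; wrapped into (−180°, 180°]: -51.535°.
θ = atan2( sin Δλ · cos φ₂ , cos φ₁ · sin φ₂ − sin φ₁ · cos φ₂ · cos Δλ )
  = atan2(-0.53829, -0.22040) = -112.267° → normalised to [0°, 360°): 247.733°.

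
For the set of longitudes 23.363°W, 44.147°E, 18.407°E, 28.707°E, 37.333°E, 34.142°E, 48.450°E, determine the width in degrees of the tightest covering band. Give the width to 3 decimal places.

Sort the longitudes: -23.363°, +18.407°, +28.707°, +34.142°, +37.333°, +44.147°, +48.450°.
Eastward gaps between consecutive values (wrapping around): 41.770°, 10.300°, 5.435°, 3.191°, 6.814°, 4.303°, 288.187°.
Largest gap = 288.187° ⇒ minimal covering band is its complement: 360° − 288.187° = 71.813°.
Band runs from -23.363° eastward to +48.450°.

71.813°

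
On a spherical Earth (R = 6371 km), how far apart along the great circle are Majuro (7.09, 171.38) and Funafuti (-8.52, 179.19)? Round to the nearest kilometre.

Δλ = 179.19 − 171.38 = 7.81°.
Δφ = -8.52 − 7.09 = -15.61°.
a = sin²(Δφ/2) + cos φ₁ · cos φ₂ · sin²(Δλ/2) = 0.022994.
c = 2·atan2(√a, √(1−a)) = 0.30445 rad → d = 6371·c ≈ 1939.64 km.

1940 km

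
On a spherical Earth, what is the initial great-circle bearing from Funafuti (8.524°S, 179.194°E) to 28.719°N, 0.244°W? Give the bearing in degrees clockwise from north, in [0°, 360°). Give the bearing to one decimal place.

358.6°

Δλ = -0.244 − 179.194 = -179.438°.
θ = atan2( sin Δλ · cos φ₂ , cos φ₁ · sin φ₂ − sin φ₁ · cos φ₂ · cos Δλ )
  = atan2(-0.00860, 0.34522) = -1.427° → normalised to [0°, 360°): 358.573°.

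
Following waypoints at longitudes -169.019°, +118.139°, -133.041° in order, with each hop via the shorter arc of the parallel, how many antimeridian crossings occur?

Leg 1: -169.019° → +118.139°, shortest Δλ = -72.842° (west) — crosses 180°.
Leg 2: +118.139° → -133.041°, shortest Δλ = 108.82° (east) — crosses 180°.
Total crossings: 2.

2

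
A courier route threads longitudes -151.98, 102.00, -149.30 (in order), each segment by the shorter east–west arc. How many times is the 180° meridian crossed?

2

Leg 1: -151.98° → +102.00°, shortest Δλ = -106.02° (west) — crosses 180°.
Leg 2: +102.00° → -149.30°, shortest Δλ = 108.7° (east) — crosses 180°.
Total crossings: 2.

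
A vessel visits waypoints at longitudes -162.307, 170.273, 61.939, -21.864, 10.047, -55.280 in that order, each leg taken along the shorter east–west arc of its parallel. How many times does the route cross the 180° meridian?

Leg 1: -162.307° → +170.273°, shortest Δλ = -27.42° (west) — crosses 180°.
Leg 2: +170.273° → +61.939°, shortest Δλ = -108.334° (west) — does not cross 180°.
Leg 3: +61.939° → -21.864°, shortest Δλ = -83.803° (west) — does not cross 180°.
Leg 4: -21.864° → +10.047°, shortest Δλ = 31.911° (east) — does not cross 180°.
Leg 5: +10.047° → -55.280°, shortest Δλ = -65.327° (west) — does not cross 180°.
Total crossings: 1.

1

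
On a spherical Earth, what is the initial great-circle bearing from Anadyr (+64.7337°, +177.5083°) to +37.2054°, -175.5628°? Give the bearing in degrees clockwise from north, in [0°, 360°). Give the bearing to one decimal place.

Δλ = -175.5628 − 177.5083 = -353.0711°; wrapped into (−180°, 180°]: 6.9289°.
θ = atan2( sin Δλ · cos φ₂ , cos φ₁ · sin φ₂ − sin φ₁ · cos φ₂ · cos Δλ )
  = atan2(0.09608, -0.45693) = 168.125° → normalised to [0°, 360°): 168.125°.

168.1°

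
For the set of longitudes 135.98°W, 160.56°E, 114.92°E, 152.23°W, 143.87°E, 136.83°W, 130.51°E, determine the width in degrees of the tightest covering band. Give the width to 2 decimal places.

109.10°

Sort the longitudes: -152.23°, -136.83°, -135.98°, +114.92°, +130.51°, +143.87°, +160.56°.
Eastward gaps between consecutive values (wrapping around): 15.40°, 0.85°, 250.90°, 15.59°, 13.36°, 16.69°, 47.21°.
Largest gap = 250.90° ⇒ minimal covering band is its complement: 360° − 250.90° = 109.10°.
Band runs from +114.92° eastward to -135.98°, crossing the antimeridian.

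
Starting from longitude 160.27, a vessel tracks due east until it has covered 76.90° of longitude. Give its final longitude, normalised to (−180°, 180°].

-122.83°

Start at +160.27°; shift +76.90° → +237.17°.
+237.17° lies outside (−180°, 180°]; subtract 360° → -122.83°.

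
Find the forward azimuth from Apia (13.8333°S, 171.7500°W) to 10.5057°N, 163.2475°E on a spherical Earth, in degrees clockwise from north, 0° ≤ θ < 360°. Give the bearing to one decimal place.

313.2°

Δλ = 163.2475 − -171.7500 = 334.9975°; wrapped into (−180°, 180°]: -25.0025°.
θ = atan2( sin Δλ · cos φ₂ , cos φ₁ · sin φ₂ − sin φ₁ · cos φ₂ · cos Δλ )
  = atan2(-0.41557, 0.39010) = -46.811° → normalised to [0°, 360°): 313.189°.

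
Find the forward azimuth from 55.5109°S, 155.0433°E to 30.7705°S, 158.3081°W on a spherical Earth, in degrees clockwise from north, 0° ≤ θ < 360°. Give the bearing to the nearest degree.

Δλ = -158.3081 − 155.0433 = -313.3514°; wrapped into (−180°, 180°]: 46.6486°.
θ = atan2( sin Δλ · cos φ₂ , cos φ₁ · sin φ₂ − sin φ₁ · cos φ₂ · cos Δλ )
  = atan2(0.62479, 0.19647) = 72.544° → normalised to [0°, 360°): 72.544°.

73°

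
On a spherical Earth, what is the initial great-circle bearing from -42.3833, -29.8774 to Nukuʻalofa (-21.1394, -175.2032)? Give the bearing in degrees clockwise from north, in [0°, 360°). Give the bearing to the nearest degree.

Δλ = -175.2032 − -29.8774 = -145.3258°.
θ = atan2( sin Δλ · cos φ₂ , cos φ₁ · sin φ₂ − sin φ₁ · cos φ₂ · cos Δλ )
  = atan2(-0.53062, -0.78345) = -145.890° → normalised to [0°, 360°): 214.110°.

214°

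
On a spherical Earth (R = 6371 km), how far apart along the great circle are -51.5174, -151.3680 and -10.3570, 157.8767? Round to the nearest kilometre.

Δλ = 157.8767 − -151.3680 = 309.2447°; wrapped into (−180°, 180°]: -50.7553°.
Δφ = -10.3570 − -51.5174 = 41.1604°.
a = sin²(Δφ/2) + cos φ₁ · cos φ₂ · sin²(Δλ/2) = 0.236004.
c = 2·atan2(√a, √(1−a)) = 1.01456 rad → d = 6371·c ≈ 6463.78 km.

6464 km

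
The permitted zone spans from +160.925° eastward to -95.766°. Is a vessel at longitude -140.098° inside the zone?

Yes

Band width going east from +160.925° to -95.766°: ((-95.766 − 160.925) mod 360) = 103.309°.
Offset of -140.098° east of the west edge: ((-140.098 − 160.925) mod 360) = 58.977°.
58.977° ≤ 103.309° ⇒ inside.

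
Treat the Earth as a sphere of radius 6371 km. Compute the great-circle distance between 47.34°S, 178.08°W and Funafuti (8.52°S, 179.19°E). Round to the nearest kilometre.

4324 km

Δλ = 179.19 − -178.08 = 357.27°; wrapped into (−180°, 180°]: -2.73°.
Δφ = -8.52 − -47.34 = 38.82°.
a = sin²(Δφ/2) + cos φ₁ · cos φ₂ · sin²(Δλ/2) = 0.110821.
c = 2·atan2(√a, √(1−a)) = 0.67875 rad → d = 6371·c ≈ 4324.31 km.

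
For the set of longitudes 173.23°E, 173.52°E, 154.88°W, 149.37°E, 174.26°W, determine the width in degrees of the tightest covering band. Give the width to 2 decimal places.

55.75°

Sort the longitudes: -174.26°, -154.88°, +149.37°, +173.23°, +173.52°.
Eastward gaps between consecutive values (wrapping around): 19.38°, 304.25°, 23.86°, 0.29°, 12.22°.
Largest gap = 304.25° ⇒ minimal covering band is its complement: 360° − 304.25° = 55.75°.
Band runs from +149.37° eastward to -154.88°, crossing the antimeridian.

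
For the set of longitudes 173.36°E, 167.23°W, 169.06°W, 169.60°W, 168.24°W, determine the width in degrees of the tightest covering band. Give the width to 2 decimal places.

Sort the longitudes: -169.60°, -169.06°, -168.24°, -167.23°, +173.36°.
Eastward gaps between consecutive values (wrapping around): 0.54°, 0.82°, 1.01°, 340.59°, 17.04°.
Largest gap = 340.59° ⇒ minimal covering band is its complement: 360° − 340.59° = 19.41°.
Band runs from +173.36° eastward to -167.23°, crossing the antimeridian.

19.41°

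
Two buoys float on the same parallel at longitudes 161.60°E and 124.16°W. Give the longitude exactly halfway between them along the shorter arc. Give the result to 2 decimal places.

161.28°W

Signed shortest Δλ from +161.60° to -124.16° is +74.24°.
Midpoint longitude = +161.60° + (+74.24°)/2 = +161.60° + 37.12° = +198.72°.
Normalise into (−180°, 180°]: -161.28°.
(The naïve average (+161.60 + -124.16)/2 = 18.72° is on the wrong side of the globe.)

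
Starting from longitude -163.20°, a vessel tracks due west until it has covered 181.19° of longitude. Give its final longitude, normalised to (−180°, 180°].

Start at -163.20°; shift −181.19° → -344.39°.
-344.39° lies outside (−180°, 180°]; add 360° → +15.61°.

+15.61°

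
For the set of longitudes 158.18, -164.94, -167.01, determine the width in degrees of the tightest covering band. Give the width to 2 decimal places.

36.88°

Sort the longitudes: -167.01°, -164.94°, +158.18°.
Eastward gaps between consecutive values (wrapping around): 2.07°, 323.12°, 34.81°.
Largest gap = 323.12° ⇒ minimal covering band is its complement: 360° − 323.12° = 36.88°.
Band runs from +158.18° eastward to -164.94°, crossing the antimeridian.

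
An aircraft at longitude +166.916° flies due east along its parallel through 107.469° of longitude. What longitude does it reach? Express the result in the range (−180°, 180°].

-85.615°

Start at +166.916°; shift +107.469° → +274.385°.
+274.385° lies outside (−180°, 180°]; subtract 360° → -85.615°.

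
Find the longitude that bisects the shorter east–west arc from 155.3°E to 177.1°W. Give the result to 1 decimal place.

169.1°E

Signed shortest Δλ from +155.3° to -177.1° is +27.6°.
Midpoint longitude = +155.3° + (+27.6°)/2 = +155.3° + 13.8° = +169.1°.
(The naïve average (+155.3 + -177.1)/2 = -10.9° is on the wrong side of the globe.)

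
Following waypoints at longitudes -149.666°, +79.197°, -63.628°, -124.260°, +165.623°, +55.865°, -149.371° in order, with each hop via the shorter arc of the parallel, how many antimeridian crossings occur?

Leg 1: -149.666° → +79.197°, shortest Δλ = -131.137° (west) — crosses 180°.
Leg 2: +79.197° → -63.628°, shortest Δλ = -142.825° (west) — does not cross 180°.
Leg 3: -63.628° → -124.260°, shortest Δλ = -60.632° (west) — does not cross 180°.
Leg 4: -124.260° → +165.623°, shortest Δλ = -70.117° (west) — crosses 180°.
Leg 5: +165.623° → +55.865°, shortest Δλ = -109.758° (west) — does not cross 180°.
Leg 6: +55.865° → -149.371°, shortest Δλ = 154.764° (east) — crosses 180°.
Total crossings: 3.

3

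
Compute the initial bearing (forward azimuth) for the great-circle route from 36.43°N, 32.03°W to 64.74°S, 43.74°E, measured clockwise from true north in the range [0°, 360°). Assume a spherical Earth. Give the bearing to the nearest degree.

Δλ = 43.74 − -32.03 = 75.77°.
θ = atan2( sin Δλ · cos φ₂ , cos φ₁ · sin φ₂ − sin φ₁ · cos φ₂ · cos Δλ )
  = atan2(0.41363, -0.78994) = 152.362° → normalised to [0°, 360°): 152.362°.

152°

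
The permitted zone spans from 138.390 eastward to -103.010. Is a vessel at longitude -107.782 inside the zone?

Band width going east from +138.390° to -103.010°: ((-103.010 − 138.390) mod 360) = 118.600°.
Offset of -107.782° east of the west edge: ((-107.782 − 138.390) mod 360) = 113.828°.
113.828° ≤ 118.600° ⇒ inside.

Yes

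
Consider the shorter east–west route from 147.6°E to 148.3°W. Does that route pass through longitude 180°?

Naïve |-148.3 − 147.6| = 295.9° > 180°, so the shorter arc goes the other way round — across 180°.
Signed shortest Δλ = ((-148.3 − 147.6 + 180) mod 360) − 180 = 64.1°.
Going east by 64.1° from +147.6° passes through 180° before reaching -148.3°.

Yes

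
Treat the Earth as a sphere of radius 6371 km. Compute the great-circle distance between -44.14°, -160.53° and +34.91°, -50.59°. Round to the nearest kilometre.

14101 km

Δλ = -50.59 − -160.53 = 109.94°.
Δφ = 34.91 − -44.14 = 79.05°.
a = sin²(Δφ/2) + cos φ₁ · cos φ₂ · sin²(Δλ/2) = 0.799625.
c = 2·atan2(√a, √(1−a)) = 2.21336 rad → d = 6371·c ≈ 14101.32 km.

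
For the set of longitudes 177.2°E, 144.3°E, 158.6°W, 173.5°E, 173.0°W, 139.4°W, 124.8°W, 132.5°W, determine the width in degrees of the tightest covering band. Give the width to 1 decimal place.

Sort the longitudes: -173.0°, -158.6°, -139.4°, -132.5°, -124.8°, +144.3°, +173.5°, +177.2°.
Eastward gaps between consecutive values (wrapping around): 14.4°, 19.2°, 6.9°, 7.7°, 269.1°, 29.2°, 3.7°, 9.8°.
Largest gap = 269.1° ⇒ minimal covering band is its complement: 360° − 269.1° = 90.9°.
Band runs from +144.3° eastward to -124.8°, crossing the antimeridian.

90.9°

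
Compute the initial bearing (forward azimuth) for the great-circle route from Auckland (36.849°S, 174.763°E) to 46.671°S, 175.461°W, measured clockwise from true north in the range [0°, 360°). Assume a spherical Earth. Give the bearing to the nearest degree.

Δλ = -175.461 − 174.763 = -350.224°; wrapped into (−180°, 180°]: 9.776°.
θ = atan2( sin Δλ · cos φ₂ , cos φ₁ · sin φ₂ − sin φ₁ · cos φ₂ · cos Δλ )
  = atan2(0.11651, -0.17656) = 146.580° → normalised to [0°, 360°): 146.580°.

147°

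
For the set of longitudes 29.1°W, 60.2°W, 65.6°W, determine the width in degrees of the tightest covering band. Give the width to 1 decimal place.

36.5°

Sort the longitudes: -65.6°, -60.2°, -29.1°.
Eastward gaps between consecutive values (wrapping around): 5.4°, 31.1°, 323.5°.
Largest gap = 323.5° ⇒ minimal covering band is its complement: 360° − 323.5° = 36.5°.
Band runs from -65.6° eastward to -29.1°.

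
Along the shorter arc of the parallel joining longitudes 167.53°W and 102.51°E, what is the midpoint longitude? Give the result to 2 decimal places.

147.49°E

Signed shortest Δλ from -167.53° to +102.51° is -89.96°.
Midpoint longitude = -167.53° + (-89.96°)/2 = -167.53° − 44.98° = -212.51°.
Normalise into (−180°, 180°]: +147.49°.
(The naïve average (-167.53 + +102.51)/2 = -32.51° is on the wrong side of the globe.)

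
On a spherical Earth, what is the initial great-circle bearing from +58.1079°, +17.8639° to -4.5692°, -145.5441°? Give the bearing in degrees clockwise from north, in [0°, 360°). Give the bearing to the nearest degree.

Δλ = -145.5441 − 17.8639 = -163.4080°.
θ = atan2( sin Δλ · cos φ₂ , cos φ₁ · sin φ₂ − sin φ₁ · cos φ₂ · cos Δλ )
  = atan2(-0.28465, 0.76902) = -20.312° → normalised to [0°, 360°): 339.688°.

340°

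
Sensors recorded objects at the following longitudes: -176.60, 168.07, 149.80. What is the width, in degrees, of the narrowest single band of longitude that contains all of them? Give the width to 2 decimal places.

Sort the longitudes: -176.60°, +149.80°, +168.07°.
Eastward gaps between consecutive values (wrapping around): 326.40°, 18.27°, 15.33°.
Largest gap = 326.40° ⇒ minimal covering band is its complement: 360° − 326.40° = 33.60°.
Band runs from +149.80° eastward to -176.60°, crossing the antimeridian.

33.60°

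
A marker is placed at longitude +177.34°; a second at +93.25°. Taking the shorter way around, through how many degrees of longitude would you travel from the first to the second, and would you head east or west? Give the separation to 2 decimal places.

84.09° west

Raw difference: 93.25 − 177.34 = -84.09°.
Normalise into (−180°, 180°]: -84.09° stays -84.09°.
Negative ⇒ the second point lies to the west; separation 84.09°.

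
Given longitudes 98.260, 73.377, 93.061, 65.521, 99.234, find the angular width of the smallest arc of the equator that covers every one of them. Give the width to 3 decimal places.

33.713°

Sort the longitudes: +65.521°, +73.377°, +93.061°, +98.260°, +99.234°.
Eastward gaps between consecutive values (wrapping around): 7.856°, 19.684°, 5.199°, 0.974°, 326.287°.
Largest gap = 326.287° ⇒ minimal covering band is its complement: 360° − 326.287° = 33.713°.
Band runs from +65.521° eastward to +99.234°.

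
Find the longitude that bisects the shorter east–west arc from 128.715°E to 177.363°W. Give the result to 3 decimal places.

Signed shortest Δλ from +128.715° to -177.363° is +53.922°.
Midpoint longitude = +128.715° + (+53.922°)/2 = +128.715° + 26.961° = +155.676°.
(The naïve average (+128.715 + -177.363)/2 = -24.324° is on the wrong side of the globe.)

155.676°E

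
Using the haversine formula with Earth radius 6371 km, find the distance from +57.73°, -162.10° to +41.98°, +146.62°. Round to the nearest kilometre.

Δλ = 146.62 − -162.10 = 308.72°; wrapped into (−180°, 180°]: -51.28°.
Δφ = 41.98 − 57.73 = -15.75°.
a = sin²(Δφ/2) + cos φ₁ · cos φ₂ · sin²(Δλ/2) = 0.093088.
c = 2·atan2(√a, √(1−a)) = 0.62009 rad → d = 6371·c ≈ 3950.62 km.

3951 km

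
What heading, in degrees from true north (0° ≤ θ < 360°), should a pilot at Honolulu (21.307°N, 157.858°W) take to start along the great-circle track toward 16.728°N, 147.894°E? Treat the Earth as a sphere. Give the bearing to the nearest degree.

275°

Δλ = 147.894 − -157.858 = 305.752°; wrapped into (−180°, 180°]: -54.248°.
θ = atan2( sin Δλ · cos φ₂ , cos φ₁ · sin φ₂ − sin φ₁ · cos φ₂ · cos Δλ )
  = atan2(-0.77721, 0.06483) = -85.232° → normalised to [0°, 360°): 274.768°.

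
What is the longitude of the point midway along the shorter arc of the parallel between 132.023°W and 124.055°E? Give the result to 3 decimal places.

176.016°E

Signed shortest Δλ from -132.023° to +124.055° is -103.922°.
Midpoint longitude = -132.023° + (-103.922°)/2 = -132.023° − 51.961° = -183.984°.
Normalise into (−180°, 180°]: +176.016°.
(The naïve average (-132.023 + +124.055)/2 = -3.984° is on the wrong side of the globe.)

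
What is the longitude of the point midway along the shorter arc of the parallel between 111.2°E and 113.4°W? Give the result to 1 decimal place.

178.9°E

Signed shortest Δλ from +111.2° to -113.4° is +135.4°.
Midpoint longitude = +111.2° + (+135.4°)/2 = +111.2° + 67.7° = +178.9°.
(The naïve average (+111.2 + -113.4)/2 = -1.1° is on the wrong side of the globe.)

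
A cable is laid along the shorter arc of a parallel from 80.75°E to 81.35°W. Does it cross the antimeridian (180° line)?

Signed shortest Δλ = ((-81.35 − 80.75 + 180) mod 360) − 180 = -162.1°.
Going west by 162.1° from +80.75° reaches -81.35° without touching 180°.

No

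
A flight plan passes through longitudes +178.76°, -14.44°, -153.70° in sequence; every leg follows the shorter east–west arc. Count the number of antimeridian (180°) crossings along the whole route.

1

Leg 1: +178.76° → -14.44°, shortest Δλ = 166.8° (east) — crosses 180°.
Leg 2: -14.44° → -153.70°, shortest Δλ = -139.26° (west) — does not cross 180°.
Total crossings: 1.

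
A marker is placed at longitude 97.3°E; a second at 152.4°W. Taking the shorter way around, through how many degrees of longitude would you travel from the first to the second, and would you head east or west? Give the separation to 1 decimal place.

Raw difference: -152.4 − 97.3 = -249.7°.
Normalise into (−180°, 180°]: -249.7° + 360° = 110.3°.
Positive ⇒ the second point lies to the east; separation 110.3°.

110.3° east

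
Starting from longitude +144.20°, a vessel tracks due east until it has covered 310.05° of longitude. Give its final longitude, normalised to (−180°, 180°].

Start at +144.20°; shift +310.05° → +454.25°.
+454.25° lies outside (−180°, 180°]; subtract 360° → +94.25°.

+94.25°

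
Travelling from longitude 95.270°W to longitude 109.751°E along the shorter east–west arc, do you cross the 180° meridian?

Naïve |109.751 − -95.270| = 205.021° > 180°, so the shorter arc goes the other way round — across 180°.
Signed shortest Δλ = ((109.751 − -95.270 + 180) mod 360) − 180 = -154.979°.
Going west by 154.979° from -95.270° passes through 180° before reaching +109.751°.

Yes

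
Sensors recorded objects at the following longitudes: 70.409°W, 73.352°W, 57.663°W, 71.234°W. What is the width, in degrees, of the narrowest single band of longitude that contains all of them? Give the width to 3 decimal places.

Sort the longitudes: -73.352°, -71.234°, -70.409°, -57.663°.
Eastward gaps between consecutive values (wrapping around): 2.118°, 0.825°, 12.746°, 344.311°.
Largest gap = 344.311° ⇒ minimal covering band is its complement: 360° − 344.311° = 15.689°.
Band runs from -73.352° eastward to -57.663°.

15.689°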